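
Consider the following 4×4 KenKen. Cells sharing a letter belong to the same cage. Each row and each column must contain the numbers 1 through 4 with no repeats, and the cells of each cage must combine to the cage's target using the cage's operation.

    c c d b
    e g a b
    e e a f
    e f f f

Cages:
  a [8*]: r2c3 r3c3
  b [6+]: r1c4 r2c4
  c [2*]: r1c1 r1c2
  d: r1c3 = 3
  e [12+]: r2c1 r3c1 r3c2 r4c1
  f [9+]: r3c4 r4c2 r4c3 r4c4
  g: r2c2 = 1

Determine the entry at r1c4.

D is a freebie, which forces r1c3 = 3.
Cage g is given, which forces r2c2 = 1.
Cage c's pair has product 2, leaving r1c1 = 1.
Column 2 already has 1, leaving r1c2 = 2.
Row 1 now contains 2, so r1c4 = 4.
Column 4 already has 4, which forces r2c4 = 2.
Row 2 now contains 2, so r2c3 = 4.
Cage e has sum 12, so r3c2 = 3.
The two cells of cage a must have product 8, which forces r3c3 = 2.
3 is placed in row 3; hence r3c4 = 1.
Column 2 now contains 3; hence r4c2 = 4.
Column 3 now contains 2, so r4c3 = 1.
Column 4 now contains 1, so r4c4 = 3.
Row 2 now contains 4, leaving r2c1 = 3.
2 is placed in row 3; hence r3c1 = 4.
Row 4 now contains 3, leaving r4c1 = 2.
Completed grid: 1 2 3 4 / 3 1 4 2 / 4 3 2 1 / 2 4 1 3.

4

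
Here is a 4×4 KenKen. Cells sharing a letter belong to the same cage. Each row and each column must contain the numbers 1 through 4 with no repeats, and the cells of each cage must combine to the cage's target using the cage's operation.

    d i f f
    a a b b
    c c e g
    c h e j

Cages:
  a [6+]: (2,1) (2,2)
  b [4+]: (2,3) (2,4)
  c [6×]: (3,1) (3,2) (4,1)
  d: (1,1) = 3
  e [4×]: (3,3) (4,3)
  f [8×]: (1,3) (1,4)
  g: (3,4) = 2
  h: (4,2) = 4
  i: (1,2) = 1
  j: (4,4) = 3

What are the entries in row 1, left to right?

Cage d is a single given cell, leaving (1,1) = 3.
I is a freebie, so (1,2) = 1.
Cage g is a single given cell, leaving (3,4) = 2.
Cage h is a single given cell, leaving (4,2) = 4.
4 is placed in row 4; hence (4,3) = 1.
J is a freebie, which forces (4,4) = 3.
The two cells of cage f must have product 8, so (1,3) = 2.
2 is placed in column 4, which forces (1,4) = 4.
Cage a's pair has sum 6, which forces (2,1) = 4.
4 is placed in column 2, so (2,2) = 2.
Column 3 now contains 1, so (2,3) = 3.
Column 4 now contains 3; hence (2,4) = 1.
Row 3 now contains 2, which forces (3,1) = 1.
Row 3 now contains 2; hence (3,2) = 3.
Column 3 now contains 1; hence (3,3) = 4.
1 is placed in row 4, which forces (4,1) = 2.
The full grid is 3 1 2 4 / 4 2 3 1 / 1 3 4 2 / 2 4 1 3.

3 1 2 4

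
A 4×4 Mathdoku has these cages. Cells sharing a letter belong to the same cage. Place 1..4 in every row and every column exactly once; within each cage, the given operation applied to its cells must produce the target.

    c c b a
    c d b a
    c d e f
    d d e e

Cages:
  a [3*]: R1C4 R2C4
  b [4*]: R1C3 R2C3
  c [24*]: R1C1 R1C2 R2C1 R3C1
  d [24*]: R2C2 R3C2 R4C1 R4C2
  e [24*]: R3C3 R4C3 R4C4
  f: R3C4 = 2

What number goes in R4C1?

Cage f is a single given cell, leaving R3C4 = 2.
Cage e needs product 24, so R4C3 = 2.
Cage d needs product 24; hence R2C2 = 2.
Cage c needs product 24, leaving R1C1 = 2.
The only place for 3 in column 3 is R3C3.
Cage e needs product 24, which forces R4C4 = 4.
Cage d needs product 24, which forces R3C2 = 4.
Cage c has product 24, which forces R1C2 = 3.
Row 1 already has 3, which forces R1C4 = 1.
Cage c needs product 24, so R2C1 = 4.
4 is placed in row 2, leaving R2C3 = 1.
Column 4 now contains 1, which forces R2C4 = 3.
Row 3 now contains 4, which forces R3C1 = 1.
1 is placed in column 1, so R4C1 = 3.
3 is placed in column 2, which forces R4C2 = 1.
Row 1 now contains 1; hence R1C3 = 4.
The full grid is 2 3 4 1 / 4 2 1 3 / 1 4 3 2 / 3 1 2 4.

3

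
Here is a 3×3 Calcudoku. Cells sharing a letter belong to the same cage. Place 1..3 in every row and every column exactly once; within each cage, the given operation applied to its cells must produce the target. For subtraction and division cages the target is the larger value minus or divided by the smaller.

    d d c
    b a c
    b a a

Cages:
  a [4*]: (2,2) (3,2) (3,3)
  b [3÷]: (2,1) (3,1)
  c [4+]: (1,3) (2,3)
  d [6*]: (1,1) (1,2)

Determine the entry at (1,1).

2

The 3 cells of cage a must have product 4, which forces (2,2) = 2.
Cage a has product 4, so (3,2) = 1.
The 3 cells of cage a must have product 4; hence (3,3) = 2.
Cage d needs two cells with product 6, so (1,1) = 2.
Column 2 now contains 2; hence (1,2) = 3.
Row 1 now contains 3; hence (1,3) = 1.
Cage b needs two cells with quotient 3, so (2,1) = 1.
Column 3 already has 1, so (2,3) = 3.
Row 3 now contains 1; hence (3,1) = 3.
The full grid is 2 3 1 / 1 2 3 / 3 1 2.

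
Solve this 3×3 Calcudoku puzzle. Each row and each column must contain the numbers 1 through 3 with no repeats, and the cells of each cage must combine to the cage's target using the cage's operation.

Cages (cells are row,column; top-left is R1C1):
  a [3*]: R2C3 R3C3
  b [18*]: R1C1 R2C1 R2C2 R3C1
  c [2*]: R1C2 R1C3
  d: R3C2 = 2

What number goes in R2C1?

2

Cage b has product 18, which forces R2C2 = 3.
Row 2 now contains 3, leaving R2C3 = 1.
D is a freebie; hence R3C2 = 2.
1 is placed in column 3, which forces R3C3 = 3.
Cage b has product 18; hence R1C1 = 3.
Column 2 already has 2; hence R1C2 = 1.
1 is placed in column 3, so R1C3 = 2.
Row 2 now contains 1; hence R2C1 = 2.
Row 3 already has 3; hence R3C1 = 1.
The full grid is 3 1 2 / 2 3 1 / 1 2 3.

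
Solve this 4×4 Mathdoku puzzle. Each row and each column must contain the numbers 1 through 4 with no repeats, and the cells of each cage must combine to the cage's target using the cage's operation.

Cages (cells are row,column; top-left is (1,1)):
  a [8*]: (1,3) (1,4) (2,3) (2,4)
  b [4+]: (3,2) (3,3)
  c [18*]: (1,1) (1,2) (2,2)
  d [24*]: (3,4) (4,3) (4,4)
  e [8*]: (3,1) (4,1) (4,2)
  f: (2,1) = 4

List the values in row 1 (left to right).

Cage c needs product 18, which forces (1,1) = 3.
Cage c needs product 18, which forces (1,2) = 2.
F is a freebie; hence (2,1) = 4.
Cage c needs product 18; hence (2,2) = 3.
Column 2 now contains 3, which forces (3,2) = 1.
Row 3 already has 1, which forces (3,3) = 3.
Column 2 already has 1, so (4,2) = 4.
4 is placed in row 4; hence (4,3) = 2.
Row 4 now contains 2, which forces (4,4) = 3.
Cage a has product 8, leaving (1,3) = 4.
Cage a has product 8; hence (1,4) = 1.
Column 3 already has 2, leaving (2,3) = 1.
Cage a has product 8, which forces (2,4) = 2.
Row 3 already has 1; hence (3,1) = 2.
The 3 cells of cage d must have product 24, leaving (3,4) = 4.
Row 4 now contains 2, which forces (4,1) = 1.
Completed grid: 3 2 4 1 / 4 3 1 2 / 2 1 3 4 / 1 4 2 3.

3 2 4 1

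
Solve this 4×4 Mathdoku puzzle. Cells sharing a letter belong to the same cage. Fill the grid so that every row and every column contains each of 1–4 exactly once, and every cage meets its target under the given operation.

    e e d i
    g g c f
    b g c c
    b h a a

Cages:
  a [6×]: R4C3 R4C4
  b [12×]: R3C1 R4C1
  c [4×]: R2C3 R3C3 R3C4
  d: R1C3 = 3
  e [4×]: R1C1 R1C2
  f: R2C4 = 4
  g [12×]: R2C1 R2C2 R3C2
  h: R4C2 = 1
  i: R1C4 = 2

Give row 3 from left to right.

D is a freebie; hence R1C3 = 3.
Cage i is given, leaving R1C4 = 2.
Cage f is a single given cell, so R2C4 = 4.
2 is placed in column 4, which forces R3C4 = 1.
Cage h is given, which forces R4C2 = 1.
Column 3 now contains 3, so R4C3 = 2.
2 is placed in column 4, which forces R4C4 = 3.
Cage e needs two cells with product 4, so R1C1 = 1.
Column 2 already has 1, leaving R1C2 = 4.
Column 1 now contains 1, so R2C1 = 2.
Column 2 already has 1, leaving R2C2 = 3.
Column 3 already has 2, leaving R2C3 = 1.
Cage b needs two cells with product 12, leaving R3C1 = 3.
Column 2 now contains 4, which forces R3C2 = 2.
1 is placed in row 3, leaving R3C3 = 4.
Row 4 now contains 3, so R4C1 = 4.
The full grid is 1 4 3 2 / 2 3 1 4 / 3 2 4 1 / 4 1 2 3.

3 2 4 1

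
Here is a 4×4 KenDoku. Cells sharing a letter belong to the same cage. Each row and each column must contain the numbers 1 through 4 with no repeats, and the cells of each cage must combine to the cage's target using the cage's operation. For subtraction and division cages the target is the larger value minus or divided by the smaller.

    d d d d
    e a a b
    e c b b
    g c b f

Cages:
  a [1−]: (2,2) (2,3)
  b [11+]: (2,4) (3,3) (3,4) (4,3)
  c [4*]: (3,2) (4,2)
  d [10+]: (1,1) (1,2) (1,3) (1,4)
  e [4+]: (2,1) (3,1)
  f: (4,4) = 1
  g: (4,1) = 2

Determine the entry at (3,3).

Cage g is given, which forces (4,1) = 2.
F is a freebie, so (4,4) = 1.
Cage c needs two cells with product 4, which forces (3,2) = 1.
Row 3 already has 1; hence (3,3) = 2.
Row 4 already has 1, which forces (4,2) = 4.
Row 4 now contains 4; hence (4,3) = 3.
Cage e needs two cells with sum 4, which forces (2,1) = 1.
Row 2 already has 1; hence (2,3) = 4.
Cage b needs sum 11, leaving (2,4) = 2.
Row 3 already has 1, which forces (3,1) = 3.
The 4 cells of cage b must have sum 11, so (3,4) = 4.
Column 1 now contains 3, which forces (1,1) = 4.
Cage d has sum 10, so (1,2) = 2.
Column 3 now contains 4, which forces (1,3) = 1.
Column 4 already has 4, leaving (1,4) = 3.
Row 2 already has 2; hence (2,2) = 3.
Filled in: 4 2 1 3 / 1 3 4 2 / 3 1 2 4 / 2 4 3 1.

2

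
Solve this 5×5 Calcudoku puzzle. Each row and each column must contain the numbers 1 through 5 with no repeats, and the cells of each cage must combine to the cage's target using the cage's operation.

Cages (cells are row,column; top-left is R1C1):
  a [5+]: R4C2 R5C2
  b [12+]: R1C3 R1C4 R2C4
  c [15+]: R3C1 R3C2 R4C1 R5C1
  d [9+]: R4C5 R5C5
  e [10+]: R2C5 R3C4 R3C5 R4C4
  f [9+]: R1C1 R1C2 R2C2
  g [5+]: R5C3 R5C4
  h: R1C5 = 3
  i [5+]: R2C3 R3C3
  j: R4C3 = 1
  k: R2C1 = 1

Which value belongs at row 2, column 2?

4

Cage h is given, so R1C5 = 3.
Cage k is a single given cell, so R2C1 = 1.
J is a freebie; hence R4C3 = 1.
In row 1, 1 can only go at R1C2, so R1C2 = 1.
Row 1 needs a 2, and only R1C4 is open for it.
The 3 cells of cage b must have sum 12; hence R1C3 = 5.
Cage b needs sum 12; hence R2C4 = 5.
5 is placed in row 1, so R1C1 = 4.
Cage f needs sum 9, leaving R2C2 = 4.
4 is placed in row 2, leaving R2C5 = 2.
2 is placed in row 2, leaving R2C3 = 3.
The 4 cells of cage c must have sum 15, so R3C2 = 5.
The two cells of cage i must have sum 5; hence R3C3 = 2.
Column 3 now contains 2; hence R5C3 = 4.
4 is placed in row 5, so R5C5 = 5.
Row 3 already has 2, which forces R3C1 = 3.
Cage c has sum 15, which forces R4C1 = 5.
Column 5 now contains 5, so R4C5 = 4.
Cage c needs sum 15, which forces R5C1 = 2.
Row 5 already has 2, leaving R5C2 = 3.
Cage g's pair has sum 5, which forces R5C4 = 1.
1 is placed in column 4, which forces R3C4 = 4.
4 is placed in column 5; hence R3C5 = 1.
Column 2 now contains 3, leaving R4C2 = 2.
Row 4 now contains 4, which forces R4C4 = 3.
Filled in: 4 1 5 2 3 / 1 4 3 5 2 / 3 5 2 4 1 / 5 2 1 3 4 / 2 3 4 1 5.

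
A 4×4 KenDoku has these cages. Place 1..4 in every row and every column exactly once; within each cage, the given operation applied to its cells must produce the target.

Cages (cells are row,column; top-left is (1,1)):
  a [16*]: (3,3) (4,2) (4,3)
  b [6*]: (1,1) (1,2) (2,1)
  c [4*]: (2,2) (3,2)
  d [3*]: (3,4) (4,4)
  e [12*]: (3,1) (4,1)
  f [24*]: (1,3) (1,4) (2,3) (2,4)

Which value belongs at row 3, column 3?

Row 3 needs a 2, and only (3,3) is open for it.
Cage a needs product 16, so (4,2) = 2.
The 3 cells of cage a must have product 16, so (4,3) = 4.
The two cells of cage e must have product 12; hence (3,1) = 4.
4 is placed in row 3; hence (3,2) = 1.
Row 3 already has 1, which forces (3,4) = 3.
Row 4 now contains 4; hence (4,1) = 3.
3 is placed in column 4, so (4,4) = 1.
Column 2 now contains 1, which forces (1,2) = 3.
Row 1 already has 3, so (1,3) = 1.
Column 2 now contains 1, leaving (2,2) = 4.
Column 3 already has 1, so (2,3) = 3.
Row 2 now contains 4; hence (2,4) = 2.
Row 1 now contains 1, which forces (1,1) = 2.
Column 4 already has 2; hence (1,4) = 4.
Row 2 now contains 2, leaving (2,1) = 1.
Filled in: 2 3 1 4 / 1 4 3 2 / 4 1 2 3 / 3 2 4 1.

2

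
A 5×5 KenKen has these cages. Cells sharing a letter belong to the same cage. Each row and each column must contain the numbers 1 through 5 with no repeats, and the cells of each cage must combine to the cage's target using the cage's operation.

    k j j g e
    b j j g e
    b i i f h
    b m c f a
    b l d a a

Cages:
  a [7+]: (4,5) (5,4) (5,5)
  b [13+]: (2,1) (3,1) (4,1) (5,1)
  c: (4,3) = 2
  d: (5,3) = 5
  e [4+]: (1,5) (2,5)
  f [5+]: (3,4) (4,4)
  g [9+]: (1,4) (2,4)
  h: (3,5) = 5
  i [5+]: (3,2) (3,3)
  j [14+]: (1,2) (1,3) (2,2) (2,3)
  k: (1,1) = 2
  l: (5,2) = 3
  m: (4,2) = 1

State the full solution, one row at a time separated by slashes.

2 5 3 4 1 / 1 2 4 5 3 / 3 4 1 2 5 / 5 1 2 3 4 / 4 3 5 1 2

Cage k is a single given cell; hence (1,1) = 2.
Cage h is a single given cell, so (3,5) = 5.
Cage m is given; hence (4,2) = 1.
Cage c is a single given cell, leaving (4,3) = 2.
Cage l is a single given cell; hence (5,2) = 3.
D is a freebie, which forces (5,3) = 5.
Cage a has sum 7, leaving (4,5) = 4.
The two cells of cage f must have sum 5, which forces (3,4) = 2.
Row 4 already has 4, which forces (4,4) = 3.
Column 4 already has 2, leaving (5,4) = 1.
1 is placed in row 5, so (5,5) = 2.
Row 3 now contains 2; hence (3,2) = 4.
Cage i's pair has sum 5, which forces (3,3) = 1.
Row 4 already has 3; hence (4,1) = 5.
1 is placed in row 5; hence (5,1) = 4.
Column 2 now contains 4, so (1,2) = 5.
5 is placed in row 1, leaving (1,4) = 4.
Cage b needs sum 13, so (2,1) = 1.
The 4 cells of cage j must have sum 14, so (2,2) = 2.
Column 4 already has 4, which forces (2,4) = 5.
1 is placed in row 2; hence (2,5) = 3.
1 is placed in row 3; hence (3,1) = 3.
Row 1 now contains 4, so (1,3) = 3.
3 is placed in column 5, so (1,5) = 1.
Row 2 already has 3, which forces (2,3) = 4.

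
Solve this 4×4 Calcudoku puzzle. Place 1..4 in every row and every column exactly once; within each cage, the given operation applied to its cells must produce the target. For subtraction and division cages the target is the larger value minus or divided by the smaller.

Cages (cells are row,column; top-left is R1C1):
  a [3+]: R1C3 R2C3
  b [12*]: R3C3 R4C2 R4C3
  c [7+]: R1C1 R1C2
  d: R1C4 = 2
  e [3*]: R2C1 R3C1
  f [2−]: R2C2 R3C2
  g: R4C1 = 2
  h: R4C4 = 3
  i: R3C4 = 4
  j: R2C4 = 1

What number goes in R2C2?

4

Cage d is given, leaving R1C4 = 2.
J is a freebie; hence R2C4 = 1.
Cage i is a single given cell, which forces R3C4 = 4.
Cage g is a single given cell, so R4C1 = 2.
Cage h is given, leaving R4C4 = 3.
2 is placed in row 1, which forces R1C3 = 1.
1 is placed in row 2, leaving R2C1 = 3.
3 is placed in row 2, so R2C2 = 4.
1 is placed in row 2; hence R2C3 = 2.
Cage e needs two cells with product 3, leaving R3C1 = 1.
1 is placed in row 3; hence R3C2 = 2.
Cage b needs product 12; hence R3C3 = 3.
4 is placed in column 2, leaving R4C2 = 1.
Column 3 now contains 1, leaving R4C3 = 4.
3 is placed in column 1; hence R1C1 = 4.
4 is placed in column 2, leaving R1C2 = 3.
Filled in: 4 3 1 2 / 3 4 2 1 / 1 2 3 4 / 2 1 4 3.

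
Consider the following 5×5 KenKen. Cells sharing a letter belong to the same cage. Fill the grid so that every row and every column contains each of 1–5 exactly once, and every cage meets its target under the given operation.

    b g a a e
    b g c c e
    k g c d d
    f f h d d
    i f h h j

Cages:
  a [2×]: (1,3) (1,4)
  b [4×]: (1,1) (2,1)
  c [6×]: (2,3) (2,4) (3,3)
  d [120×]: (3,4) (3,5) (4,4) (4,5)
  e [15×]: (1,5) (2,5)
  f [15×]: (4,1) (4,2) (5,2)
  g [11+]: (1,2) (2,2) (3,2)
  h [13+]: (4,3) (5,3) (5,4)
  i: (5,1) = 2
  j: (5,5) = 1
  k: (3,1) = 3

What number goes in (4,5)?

Cage k is a single given cell, so (3,1) = 3.
I is a freebie, leaving (5,1) = 2.
Cage j is given, so (5,5) = 1.
The only place for 3 in row 1 is (1,5).
3 is placed in column 5, leaving (2,5) = 5.
The 4 cells of cage d must have product 120; hence (4,4) = 3.
Cage c has product 6; hence (2,3) = 3.
Cage d has product 120, which forces (3,4) = 5.
The 3 cells of cage f must have product 15, so (5,2) = 3.
Column 3 now contains 3, so (5,3) = 5.
Column 4 already has 5, which forces (5,4) = 4.
The 3 cells of cage g must have sum 11, which forces (1,2) = 5.
Column 2 already has 5, so (4,2) = 1.
Column 3 already has 5; hence (4,3) = 4.
4 is placed in row 4, leaving (4,5) = 2.
Column 5 now contains 2, so (3,5) = 4.
Row 4 already has 1, which forces (4,1) = 5.
Cage g needs sum 11, leaving (2,2) = 4.
4 is placed in row 3, leaving (3,2) = 2.
2 is placed in row 3; hence (3,3) = 1.
Cage b's pair has product 4, leaving (1,1) = 4.
Column 3 already has 1; hence (1,3) = 2.
The two cells of cage a must have product 2, so (1,4) = 1.
Row 2 now contains 4, which forces (2,1) = 1.
Cage c needs product 6; hence (2,4) = 2.
Filled in: 4 5 2 1 3 / 1 4 3 2 5 / 3 2 1 5 4 / 5 1 4 3 2 / 2 3 5 4 1.

2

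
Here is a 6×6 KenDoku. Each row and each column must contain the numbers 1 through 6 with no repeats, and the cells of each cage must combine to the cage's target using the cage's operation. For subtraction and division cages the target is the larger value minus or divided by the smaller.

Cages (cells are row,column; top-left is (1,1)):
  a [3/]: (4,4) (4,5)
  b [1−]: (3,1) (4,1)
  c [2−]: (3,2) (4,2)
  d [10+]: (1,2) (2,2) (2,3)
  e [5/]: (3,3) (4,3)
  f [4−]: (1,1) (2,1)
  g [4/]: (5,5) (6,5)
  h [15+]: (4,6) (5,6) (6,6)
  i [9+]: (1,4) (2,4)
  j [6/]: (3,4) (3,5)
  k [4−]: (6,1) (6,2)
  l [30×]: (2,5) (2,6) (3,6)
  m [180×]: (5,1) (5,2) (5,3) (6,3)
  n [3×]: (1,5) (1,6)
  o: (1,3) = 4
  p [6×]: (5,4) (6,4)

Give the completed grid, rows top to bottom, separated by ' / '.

Cage o is given; hence (1,3) = 4.
The only place for 4 in column 4 is (2,4).
The two cells of cage i must have sum 9, leaving (1,4) = 5.
In column 5, 5 can only go at (2,5), so (2,5) = 5.
Column 5 needs a 2, and only (4,5) is open for it.
Cage a needs two cells with quotient 3, which forces (4,4) = 6.
Column 4 already has 6, leaving (3,4) = 1.
The two cells of cage j must have quotient 6, so (3,5) = 6.
1 is placed in row 3, so (3,3) = 5.
The two cells of cage e must have quotient 5, so (4,3) = 1.
In row 2, 1 can only go at (2,2), so (2,2) = 1.
In row 1, 2 can only go at (1,1), so (1,1) = 2.
2 is placed in column 1, so (2,1) = 6.
Row 2 already has 6, so (2,3) = 3.
3 is placed in row 2, which forces (2,6) = 2.
2 is placed in column 6; hence (3,6) = 3.
Column 1 now contains 6, which forces (6,1) = 1.
Row 6 already has 1, which forces (6,5) = 4.
Cage d has sum 10, which forces (1,2) = 6.
Cage n's pair has product 3, which forces (1,5) = 3.
Column 6 already has 3, so (1,6) = 1.
Row 3 now contains 3, so (3,1) = 4.
Row 3 now contains 3, leaving (3,2) = 2.
Cage c needs two cells with difference 2, which forces (4,2) = 4.
Row 4 already has 4, so (4,6) = 5.
Column 5 now contains 4, which forces (5,5) = 1.
The two cells of cage k must have difference 4, which forces (6,2) = 5.
Column 6 now contains 5; hence (6,6) = 6.
Row 4 already has 5; hence (4,1) = 3.
Cage m needs product 180, which forces (5,1) = 5.
Column 2 already has 5; hence (5,2) = 3.
Cage m needs product 180, leaving (5,3) = 6.
Row 5 now contains 3, leaving (5,4) = 2.
Column 6 now contains 6, leaving (5,6) = 4.
Row 6 now contains 6, leaving (6,3) = 2.
2 is placed in column 4, which forces (6,4) = 3.

2 6 4 5 3 1 / 6 1 3 4 5 2 / 4 2 5 1 6 3 / 3 4 1 6 2 5 / 5 3 6 2 1 4 / 1 5 2 3 4 6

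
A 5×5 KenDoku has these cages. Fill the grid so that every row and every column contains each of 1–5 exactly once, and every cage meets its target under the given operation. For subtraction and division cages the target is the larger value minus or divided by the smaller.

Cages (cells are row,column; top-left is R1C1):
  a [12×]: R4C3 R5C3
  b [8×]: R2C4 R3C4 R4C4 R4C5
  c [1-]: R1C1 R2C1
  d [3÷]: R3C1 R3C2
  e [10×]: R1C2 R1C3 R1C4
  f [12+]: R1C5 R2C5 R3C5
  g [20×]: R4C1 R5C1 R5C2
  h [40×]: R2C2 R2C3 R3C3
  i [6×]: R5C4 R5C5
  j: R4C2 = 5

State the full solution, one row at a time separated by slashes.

J is a freebie, leaving R4C2 = 5.
Cage b has product 8, so R4C5 = 1.
Cage g needs product 20, leaving R5C1 = 5.
The only place for 3 in row 4 is R4C3.
3 is placed in column 3; hence R5C3 = 4.
The 3 cells of cage h must have product 40, so R2C2 = 4.
The only place for 1 in row 5 is R5C2.
Column 2 already has 1, so R1C2 = 2.
The two cells of cage d must have quotient 3; hence R3C1 = 1.
Column 2 already has 1, which forces R3C2 = 3.
The 3 cells of cage g must have product 20; hence R4C1 = 4.
Row 4 already has 4; hence R4C4 = 2.
Column 4 already has 2; hence R5C4 = 3.
Row 5 already has 3; hence R5C5 = 2.
Column 1 already has 4, so R1C1 = 3.
Cage c needs two cells with difference 1, which forces R2C1 = 2.
Row 2 already has 2; hence R2C3 = 5.
Column 4 already has 2, leaving R2C4 = 1.
Row 2 already has 5; hence R2C5 = 3.
Column 3 already has 5, leaving R3C3 = 2.
Column 4 already has 2, so R3C4 = 4.
4 is placed in row 3, which forces R3C5 = 5.
Column 3 already has 5, so R1C3 = 1.
Column 4 now contains 1, leaving R1C4 = 5.
Column 5 already has 5, so R1C5 = 4.

3 2 1 5 4 / 2 4 5 1 3 / 1 3 2 4 5 / 4 5 3 2 1 / 5 1 4 3 2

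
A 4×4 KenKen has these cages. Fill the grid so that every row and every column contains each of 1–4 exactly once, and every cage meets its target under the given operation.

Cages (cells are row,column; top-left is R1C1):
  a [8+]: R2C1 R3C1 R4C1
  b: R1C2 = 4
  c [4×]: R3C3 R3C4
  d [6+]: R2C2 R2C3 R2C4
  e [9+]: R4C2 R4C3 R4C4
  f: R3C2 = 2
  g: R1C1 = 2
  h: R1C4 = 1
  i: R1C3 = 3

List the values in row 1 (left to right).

2 4 3 1

G is a freebie, leaving R1C1 = 2.
B is a freebie; hence R1C2 = 4.
I is a freebie, so R1C3 = 3.
Cage h is given, so R1C4 = 1.
F is a freebie, which forces R3C2 = 2.
1 is placed in column 4, which forces R3C4 = 4.
Column 2 already has 2, so R4C2 = 3.
Row 4 already has 3; hence R4C4 = 2.
3 is placed in column 2; hence R2C2 = 1.
Cage d has sum 6, which forces R2C3 = 2.
Column 4 now contains 2; hence R2C4 = 3.
Row 3 now contains 4; hence R3C3 = 1.
2 is placed in row 4; hence R4C3 = 4.
3 is placed in row 2; hence R2C1 = 4.
Row 3 already has 1, which forces R3C1 = 3.
Row 4 already has 4; hence R4C1 = 1.
Filled in: 2 4 3 1 / 4 1 2 3 / 3 2 1 4 / 1 3 4 2.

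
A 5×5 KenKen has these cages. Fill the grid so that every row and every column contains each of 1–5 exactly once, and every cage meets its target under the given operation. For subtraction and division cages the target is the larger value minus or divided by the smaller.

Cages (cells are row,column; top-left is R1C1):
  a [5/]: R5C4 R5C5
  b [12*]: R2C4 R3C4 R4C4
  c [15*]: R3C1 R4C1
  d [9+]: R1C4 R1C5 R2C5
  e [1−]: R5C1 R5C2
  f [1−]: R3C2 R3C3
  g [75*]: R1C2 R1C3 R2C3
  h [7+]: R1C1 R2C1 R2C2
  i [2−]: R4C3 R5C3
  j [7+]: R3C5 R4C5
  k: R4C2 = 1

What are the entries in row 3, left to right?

3 2 1 4 5

Cage g has product 75, leaving R1C2 = 5.
Cage g needs product 75; hence R1C3 = 3.
The 3 cells of cage g must have product 75, so R2C3 = 5.
Cage k is given, which forces R4C2 = 1.
In column 3, 1 can only go at R3C3, so R3C3 = 1.
Cage b has product 12, so R2C4 = 1.
Cage f's pair has difference 1, which forces R3C2 = 2.
Column 4 already has 1, so R5C4 = 5.
5 is placed in row 5; hence R5C5 = 1.
Cage h has sum 7, which forces R1C1 = 1.
Cage h has sum 7, leaving R2C1 = 2.
Column 2 now contains 2, which forces R2C2 = 4.
Cage d needs sum 9, leaving R2C5 = 3.
Column 2 already has 4, so R5C2 = 3.
Cage j needs two cells with sum 7, so R3C5 = 5.
The two cells of cage j must have sum 7; hence R4C5 = 2.
3 is placed in row 5; hence R5C1 = 4.
4 is placed in row 5, which forces R5C3 = 2.
The 3 cells of cage d must have sum 9, which forces R1C4 = 2.
Column 5 already has 2, which forces R1C5 = 4.
5 is placed in row 3, which forces R3C1 = 3.
Row 3 now contains 3, which forces R3C4 = 4.
Cage c's pair has product 15, leaving R4C1 = 5.
Row 4 now contains 2, which forces R4C3 = 4.
4 is placed in column 4, leaving R4C4 = 3.
Completed grid: 1 5 3 2 4 / 2 4 5 1 3 / 3 2 1 4 5 / 5 1 4 3 2 / 4 3 2 5 1.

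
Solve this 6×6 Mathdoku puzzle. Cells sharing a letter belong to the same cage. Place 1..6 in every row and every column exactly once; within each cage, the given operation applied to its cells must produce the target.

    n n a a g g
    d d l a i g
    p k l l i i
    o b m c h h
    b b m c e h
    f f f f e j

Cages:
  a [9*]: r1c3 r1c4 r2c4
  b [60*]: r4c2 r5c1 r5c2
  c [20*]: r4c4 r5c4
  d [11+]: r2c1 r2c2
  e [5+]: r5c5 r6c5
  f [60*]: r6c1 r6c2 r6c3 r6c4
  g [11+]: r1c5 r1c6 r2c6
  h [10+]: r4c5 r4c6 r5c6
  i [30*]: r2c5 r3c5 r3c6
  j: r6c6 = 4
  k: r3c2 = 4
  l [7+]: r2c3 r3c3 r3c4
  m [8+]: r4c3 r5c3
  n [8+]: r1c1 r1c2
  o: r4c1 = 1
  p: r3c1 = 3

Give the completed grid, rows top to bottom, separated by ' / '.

Cage a needs product 9, leaving r1c3 = 3.
The 3 cells of cage a must have product 9, leaving r1c4 = 1.
Cage a has product 9, so r2c4 = 3.
P is a freebie, so r3c1 = 3.
Cage k is a single given cell, so r3c2 = 4.
Row 3 already has 4; hence r3c4 = 2.
Cage o is a single given cell, which forces r4c1 = 1.
Cage j is a single given cell, so r6c6 = 4.
Cage g has sum 11, leaving r1c5 = 4.
Cage l needs sum 7, leaving r2c3 = 4.
The 3 cells of cage l must have sum 7, leaving r3c3 = 1.
The 3 cells of cage i must have product 30, leaving r2c5 = 1.
The 4 cells of cage f must have product 60, which forces r6c2 = 1.
In row 1, 5 can only go at r1c6, so r1c6 = 5.
Column 6 already has 5; hence r2c6 = 2.
Cage i needs product 30, so r3c5 = 5.
Column 6 already has 5, leaving r3c6 = 6.
6 is placed in column 6, which forces r4c6 = 3.
Column 6 now contains 3, leaving r5c6 = 1.
The 3 cells of cage h must have sum 10; hence r4c5 = 6.
6 is placed in row 4, so r4c3 = 2.
The two cells of cage m must have sum 8, so r5c3 = 6.
Column 3 already has 6, which forces r6c3 = 5.
5 is placed in row 6, so r6c4 = 6.
Row 4 now contains 2; hence r4c2 = 5.
Row 4 already has 5, so r4c4 = 4.
Cage b has product 60, leaving r5c1 = 4.
Cage b has product 60, leaving r5c2 = 3.
4 is placed in column 4; hence r5c4 = 5.
Row 5 now contains 3, which forces r5c5 = 2.
6 is placed in row 6, leaving r6c1 = 2.
Column 5 now contains 2, which forces r6c5 = 3.
2 is placed in column 1, which forces r1c1 = 6.
The two cells of cage n must have sum 8, which forces r1c2 = 2.
Cage d needs two cells with sum 11; hence r2c1 = 5.
Column 2 already has 5, leaving r2c2 = 6.

6 2 3 1 4 5 / 5 6 4 3 1 2 / 3 4 1 2 5 6 / 1 5 2 4 6 3 / 4 3 6 5 2 1 / 2 1 5 6 3 4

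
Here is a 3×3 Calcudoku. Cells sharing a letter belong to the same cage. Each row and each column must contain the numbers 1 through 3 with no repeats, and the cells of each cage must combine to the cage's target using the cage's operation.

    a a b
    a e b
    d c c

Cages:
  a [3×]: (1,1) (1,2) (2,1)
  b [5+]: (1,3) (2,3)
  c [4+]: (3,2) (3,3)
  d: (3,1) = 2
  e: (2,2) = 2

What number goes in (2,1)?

Cage a has product 3; hence (1,1) = 3.
Cage a needs product 3; hence (1,2) = 1.
Row 1 now contains 3; hence (1,3) = 2.
The 3 cells of cage a must have product 3, so (2,1) = 1.
E is a freebie; hence (2,2) = 2.
2 is placed in column 3, which forces (2,3) = 3.
Cage d is given, so (3,1) = 2.
Column 2 already has 1; hence (3,2) = 3.
3 is placed in column 3, leaving (3,3) = 1.
Completed grid: 3 1 2 / 1 2 3 / 2 3 1.

1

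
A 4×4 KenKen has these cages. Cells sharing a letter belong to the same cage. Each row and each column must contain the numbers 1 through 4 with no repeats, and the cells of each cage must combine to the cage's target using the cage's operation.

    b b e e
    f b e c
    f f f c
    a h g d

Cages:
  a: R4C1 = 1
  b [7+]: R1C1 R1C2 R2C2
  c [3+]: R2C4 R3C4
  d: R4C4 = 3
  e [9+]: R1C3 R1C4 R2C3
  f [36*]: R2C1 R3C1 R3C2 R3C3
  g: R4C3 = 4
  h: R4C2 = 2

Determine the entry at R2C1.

3

Cage f needs product 36; hence R2C1 = 3.
Cage a is a single given cell, leaving R4C1 = 1.
Cage h is a single given cell, so R4C2 = 2.
Cage g is given, leaving R4C3 = 4.
D is a freebie; hence R4C4 = 3.
The 3 cells of cage b must have sum 7, which forces R1C1 = 2.
Cage e has sum 9; hence R1C3 = 3.
The 3 cells of cage e must have sum 9; hence R1C4 = 4.
Column 3 already has 4, so R2C3 = 2.
2 is placed in row 2, which forces R2C4 = 1.
Column 1 now contains 1, which forces R3C1 = 4.
Column 3 already has 3; hence R3C3 = 1.
Column 4 now contains 1, so R3C4 = 2.
Row 1 already has 4, so R1C2 = 1.
1 is placed in row 2, leaving R2C2 = 4.
Row 3 now contains 1, so R3C2 = 3.
Completed grid: 2 1 3 4 / 3 4 2 1 / 4 3 1 2 / 1 2 4 3.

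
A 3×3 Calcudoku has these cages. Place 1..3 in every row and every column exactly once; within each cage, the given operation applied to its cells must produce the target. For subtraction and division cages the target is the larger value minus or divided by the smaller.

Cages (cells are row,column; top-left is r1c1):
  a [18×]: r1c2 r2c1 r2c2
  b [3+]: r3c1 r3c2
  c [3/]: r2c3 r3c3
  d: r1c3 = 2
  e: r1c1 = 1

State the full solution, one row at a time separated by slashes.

1 3 2 / 3 2 1 / 2 1 3

Cage e is a single given cell, which forces r1c1 = 1.
The 3 cells of cage a must have product 18; hence r1c2 = 3.
Cage d is given, leaving r1c3 = 2.
The 3 cells of cage a must have product 18, which forces r2c1 = 3.
Cage a needs product 18; hence r2c2 = 2.
3 is placed in row 2, which forces r2c3 = 1.
1 is placed in column 1, leaving r3c1 = 2.
Column 2 now contains 2, leaving r3c2 = 1.
Column 3 now contains 1, which forces r3c3 = 3.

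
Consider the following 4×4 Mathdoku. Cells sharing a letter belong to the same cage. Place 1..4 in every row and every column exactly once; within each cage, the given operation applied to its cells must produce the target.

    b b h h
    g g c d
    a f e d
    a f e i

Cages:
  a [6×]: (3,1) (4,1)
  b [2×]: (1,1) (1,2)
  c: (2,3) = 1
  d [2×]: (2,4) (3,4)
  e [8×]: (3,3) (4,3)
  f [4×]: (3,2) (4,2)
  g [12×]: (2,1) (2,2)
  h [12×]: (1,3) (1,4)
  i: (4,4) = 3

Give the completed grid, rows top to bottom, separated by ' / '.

Cage c is a single given cell, so (2,3) = 1.
Row 2 already has 1, which forces (2,4) = 2.
Column 4 already has 2, leaving (3,4) = 1.
I is a freebie, which forces (4,4) = 3.
Cage h's pair has product 12, leaving (1,3) = 3.
Column 4 already has 3; hence (1,4) = 4.
Cage a needs two cells with product 6; hence (3,1) = 3.
1 is placed in row 3; hence (3,2) = 4.
Row 3 already has 4, leaving (3,3) = 2.
3 is placed in row 4, leaving (4,1) = 2.
Cage f needs two cells with product 4, leaving (4,2) = 1.
Column 3 already has 2; hence (4,3) = 4.
Column 1 already has 2, so (1,1) = 1.
Column 2 already has 1; hence (1,2) = 2.
Column 1 already has 3; hence (2,1) = 4.
4 is placed in column 2, which forces (2,2) = 3.

1 2 3 4 / 4 3 1 2 / 3 4 2 1 / 2 1 4 3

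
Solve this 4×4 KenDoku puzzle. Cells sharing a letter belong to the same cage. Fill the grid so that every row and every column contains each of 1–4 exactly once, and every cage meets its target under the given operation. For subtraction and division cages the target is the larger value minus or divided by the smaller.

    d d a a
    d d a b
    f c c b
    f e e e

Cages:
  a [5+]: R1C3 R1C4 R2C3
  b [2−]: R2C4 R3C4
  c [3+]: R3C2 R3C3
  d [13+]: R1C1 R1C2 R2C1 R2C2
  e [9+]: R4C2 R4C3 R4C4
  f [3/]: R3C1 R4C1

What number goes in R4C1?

1

In row 3, 4 can only go at R3C4, so R3C4 = 4.
Cage b needs two cells with difference 2, leaving R2C4 = 2.
Column 4 now contains 2, so R4C4 = 3.
The 3 cells of cage a must have sum 5, leaving R1C3 = 3.
Column 4 now contains 2, which forces R1C4 = 1.
Row 2 already has 2, so R2C3 = 1.
The two cells of cage f must have quotient 3, so R3C1 = 3.
Column 3 now contains 1, leaving R3C3 = 2.
3 is placed in row 4, leaving R4C1 = 1.
Column 3 now contains 2; hence R4C3 = 4.
The 4 cells of cage d must have sum 13; hence R1C1 = 2.
Cage d needs sum 13, which forces R1C2 = 4.
Column 1 already has 3, leaving R2C1 = 4.
The 4 cells of cage d must have sum 13, which forces R2C2 = 3.
2 is placed in row 3, which forces R3C2 = 1.
Row 4 now contains 4, leaving R4C2 = 2.
Filled in: 2 4 3 1 / 4 3 1 2 / 3 1 2 4 / 1 2 4 3.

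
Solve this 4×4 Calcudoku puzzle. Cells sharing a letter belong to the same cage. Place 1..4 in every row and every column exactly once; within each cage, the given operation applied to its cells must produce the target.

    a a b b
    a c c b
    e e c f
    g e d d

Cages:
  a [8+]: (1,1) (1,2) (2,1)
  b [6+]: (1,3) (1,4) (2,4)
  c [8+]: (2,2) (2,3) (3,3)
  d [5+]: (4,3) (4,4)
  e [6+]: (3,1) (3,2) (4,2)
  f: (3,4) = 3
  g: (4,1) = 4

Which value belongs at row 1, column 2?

F is a freebie, so (3,4) = 3.
G is a freebie; hence (4,1) = 4.
Cage d's pair has sum 5, so (4,3) = 3.
The two cells of cage d must have sum 5, leaving (4,4) = 2.
Column 3 now contains 3; hence (1,3) = 1.
Cage b has sum 6, so (1,4) = 4.
1 is placed in column 3; hence (2,3) = 4.
2 is placed in column 4, so (2,4) = 1.
Cage e needs sum 6, which forces (3,1) = 1.
Cage e has sum 6, leaving (3,2) = 4.
Column 3 already has 4, which forces (3,3) = 2.
3 is placed in row 4, which forces (4,2) = 1.
The 3 cells of cage a must have sum 8, leaving (1,1) = 2.
Row 1 already has 4; hence (1,2) = 3.
Row 2 now contains 1, leaving (2,1) = 3.
Cage c has sum 8, which forces (2,2) = 2.
The full grid is 2 3 1 4 / 3 2 4 1 / 1 4 2 3 / 4 1 3 2.

3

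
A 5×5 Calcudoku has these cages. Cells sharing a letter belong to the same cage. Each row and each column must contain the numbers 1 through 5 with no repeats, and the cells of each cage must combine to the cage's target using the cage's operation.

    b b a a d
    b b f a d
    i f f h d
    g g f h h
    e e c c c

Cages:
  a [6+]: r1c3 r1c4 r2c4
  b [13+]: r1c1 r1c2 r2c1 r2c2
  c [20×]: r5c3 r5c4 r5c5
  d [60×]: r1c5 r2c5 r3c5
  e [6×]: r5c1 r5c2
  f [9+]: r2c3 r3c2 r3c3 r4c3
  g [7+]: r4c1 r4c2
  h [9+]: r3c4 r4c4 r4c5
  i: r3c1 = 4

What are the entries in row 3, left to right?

4 1 3 2 5

I is a freebie, so r3c1 = 4.
The only place for 2 in column 5 is r4c5.
Cage g needs two cells with sum 7; hence r4c1 = 3.
The two cells of cage g must have sum 7, so r4c2 = 4.
Row 4 now contains 4, so r4c4 = 5.
3 is placed in column 1, leaving r5c1 = 2.
Row 5 now contains 2, leaving r5c2 = 3.
Cage f needs sum 9, so r3c2 = 1.
Cage h needs sum 9, leaving r3c4 = 2.
Row 4 now contains 5, leaving r4c3 = 1.
Cage a has sum 6, leaving r1c3 = 2.
Column 3 already has 2, which forces r2c3 = 4.
4 is placed in column 3, so r5c3 = 5.
The 4 cells of cage b must have sum 13, so r1c1 = 1.
Row 1 now contains 2, leaving r1c2 = 5.
Row 1 now contains 1, which forces r1c4 = 3.
The 3 cells of cage d must have product 60, leaving r1c5 = 4.
Cage b needs sum 13; hence r2c1 = 5.
Cage b needs sum 13, leaving r2c2 = 2.
Column 4 now contains 3, leaving r2c4 = 1.
Row 2 now contains 5, which forces r2c5 = 3.
Column 3 already has 5, which forces r3c3 = 3.
Column 5 now contains 3, leaving r3c5 = 5.
Column 4 now contains 1, so r5c4 = 4.
4 is placed in column 5, leaving r5c5 = 1.
Completed grid: 1 5 2 3 4 / 5 2 4 1 3 / 4 1 3 2 5 / 3 4 1 5 2 / 2 3 5 4 1.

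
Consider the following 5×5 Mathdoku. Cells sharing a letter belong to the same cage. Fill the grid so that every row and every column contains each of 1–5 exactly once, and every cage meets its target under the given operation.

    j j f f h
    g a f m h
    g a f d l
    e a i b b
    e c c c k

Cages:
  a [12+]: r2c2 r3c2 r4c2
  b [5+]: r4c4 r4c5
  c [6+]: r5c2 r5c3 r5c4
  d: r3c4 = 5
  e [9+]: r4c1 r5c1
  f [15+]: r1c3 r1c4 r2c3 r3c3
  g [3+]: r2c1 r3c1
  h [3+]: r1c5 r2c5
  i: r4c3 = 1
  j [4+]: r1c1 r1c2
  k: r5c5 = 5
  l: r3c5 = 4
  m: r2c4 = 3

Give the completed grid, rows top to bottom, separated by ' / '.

Cage m is given, which forces r2c4 = 3.
Cage d is given, so r3c4 = 5.
Cage l is a single given cell, leaving r3c5 = 4.
I is a freebie, leaving r4c3 = 1.
Cage k is a single given cell; hence r5c5 = 5.
Cage f has sum 15; hence r1c3 = 5.
5 is placed in column 4; hence r1c4 = 4.
Cage f needs sum 15, which forces r2c3 = 4.
4 is placed in row 3, so r3c2 = 3.
Cage f needs sum 15, so r3c3 = 2.
Cage e's pair has sum 9, leaving r4c1 = 5.
5 is placed in row 4, so r4c2 = 4.
The two cells of cage b must have sum 5, so r4c4 = 2.
The two cells of cage b must have sum 5, which forces r4c5 = 3.
Row 5 already has 5, which forces r5c1 = 4.
Column 3 now contains 2, which forces r5c3 = 3.
2 is placed in column 4, so r5c4 = 1.
The two cells of cage j must have sum 4, which forces r1c1 = 3.
Column 2 now contains 3; hence r1c2 = 1.
Row 1 now contains 1, leaving r1c5 = 2.
Cage g needs two cells with sum 3, which forces r2c1 = 2.
Row 2 now contains 4; hence r2c2 = 5.
2 is placed in column 5, leaving r2c5 = 1.
2 is placed in row 3; hence r3c1 = 1.
Row 5 now contains 1, leaving r5c2 = 2.

3 1 5 4 2 / 2 5 4 3 1 / 1 3 2 5 4 / 5 4 1 2 3 / 4 2 3 1 5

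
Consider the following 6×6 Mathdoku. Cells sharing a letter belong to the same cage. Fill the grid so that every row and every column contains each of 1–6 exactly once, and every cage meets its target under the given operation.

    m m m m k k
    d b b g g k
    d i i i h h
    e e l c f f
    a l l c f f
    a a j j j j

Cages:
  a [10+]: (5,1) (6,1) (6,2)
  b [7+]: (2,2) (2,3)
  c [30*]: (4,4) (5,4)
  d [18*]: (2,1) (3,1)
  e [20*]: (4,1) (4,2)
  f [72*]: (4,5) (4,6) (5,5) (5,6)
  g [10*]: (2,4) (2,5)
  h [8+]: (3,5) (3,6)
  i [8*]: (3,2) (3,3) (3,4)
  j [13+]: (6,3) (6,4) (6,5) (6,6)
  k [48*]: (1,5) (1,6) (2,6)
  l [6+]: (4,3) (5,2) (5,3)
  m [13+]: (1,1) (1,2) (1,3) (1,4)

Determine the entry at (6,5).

{4, 5} are confined to (4,1) and (4,2) in row 4, which forces (4,4) = 6.
Cage c's pair has product 30, leaving (5,4) = 5.
Column 4 already has 5, so (2,4) = 2.
The two cells of cage g must have product 10, which forces (2,5) = 5.
Row 3 needs a 5, and only (3,6) is open for it.
Cage h's pair has sum 8, leaving (3,5) = 3.
The two cells of cage d must have product 18, which forces (2,1) = 3.
Row 3 already has 3, leaving (3,1) = 6.
The 4 cells of cage f must have product 72, leaving (4,6) = 3.
Row 2 needs a 4, and only (2,6) is open for it.
Column 6 needs a 1, and only (6,6) is open for it.
Column 5 needs a 1, and only (4,5) is open for it.
Row 4 already has 1, so (4,3) = 2.
Cage f needs product 72, which forces (5,5) = 4.
Cage f needs product 72; hence (5,6) = 6.
Cage k has product 48, leaving (1,5) = 6.
6 is placed in column 6; hence (1,6) = 2.
Cage i needs product 8; hence (3,2) = 2.
Cage j has sum 13, so (6,3) = 6.
Cage j needs sum 13; hence (6,4) = 4.
The 4 cells of cage j must have sum 13, so (6,5) = 2.
Cage b's pair has sum 7, leaving (2,2) = 6.
6 is placed in column 3, leaving (2,3) = 1.
Cage i has product 8, which forces (3,3) = 4.
Column 4 already has 4; hence (3,4) = 1.
Cage a has sum 10; hence (5,1) = 2.
Column 3 now contains 1, which forces (5,3) = 3.
Row 6 already has 4, which forces (6,1) = 5.
The 3 cells of cage a must have sum 10, so (6,2) = 3.
Column 3 already has 3, which forces (1,3) = 5.
1 is placed in column 4, leaving (1,4) = 3.
Column 1 now contains 5; hence (4,1) = 4.
Cage e needs two cells with product 20, leaving (4,2) = 5.
3 is placed in row 5; hence (5,2) = 1.
4 is placed in column 1, which forces (1,1) = 1.
Column 2 now contains 1, leaving (1,2) = 4.
Completed grid: 1 4 5 3 6 2 / 3 6 1 2 5 4 / 6 2 4 1 3 5 / 4 5 2 6 1 3 / 2 1 3 5 4 6 / 5 3 6 4 2 1.

2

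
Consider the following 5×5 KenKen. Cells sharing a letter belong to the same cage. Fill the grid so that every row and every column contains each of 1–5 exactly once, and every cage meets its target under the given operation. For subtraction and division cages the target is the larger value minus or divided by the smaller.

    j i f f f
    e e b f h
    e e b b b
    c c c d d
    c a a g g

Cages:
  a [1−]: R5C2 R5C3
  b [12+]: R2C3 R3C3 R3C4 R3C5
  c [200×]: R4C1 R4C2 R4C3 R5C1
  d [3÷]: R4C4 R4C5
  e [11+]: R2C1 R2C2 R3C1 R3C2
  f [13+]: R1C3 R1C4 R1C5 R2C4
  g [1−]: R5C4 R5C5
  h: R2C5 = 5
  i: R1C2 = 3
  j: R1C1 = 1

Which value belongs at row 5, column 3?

Cage j is a single given cell, so R1C1 = 1.
I is a freebie, which forces R1C2 = 3.
Cage h is given; hence R2C5 = 5.
Cage c has product 200, so R5C1 = 5.
The 4 cells of cage f must have sum 13, which forces R2C4 = 2.
The 4 cells of cage e must have sum 11, which forces R2C2 = 1.
Cage e has sum 11; hence R3C1 = 2.
Column 1 already has 2, so R4C1 = 4.
Column 1 now contains 4, leaving R2C1 = 3.
3 is placed in row 2, leaving R2C3 = 4.
Cage e has sum 11, which forces R3C2 = 5.
Column 2 already has 5; hence R4C2 = 2.
2 is placed in row 4, leaving R4C3 = 5.
Column 2 already has 2, which forces R5C2 = 4.
5 is placed in column 3, so R1C3 = 2.
The 4 cells of cage f must have sum 13, so R1C4 = 5.
Cage f has sum 13, so R1C5 = 4.
The two cells of cage a must have difference 1, which forces R5C3 = 3.
3 is placed in row 5, which forces R5C4 = 1.
Cage g needs two cells with difference 1, so R5C5 = 2.
Column 3 already has 3, so R3C3 = 1.
The 4 cells of cage b must have sum 12, so R3C4 = 4.
Cage b needs sum 12; hence R3C5 = 3.
Column 4 now contains 1, leaving R4C4 = 3.
The two cells of cage d must have quotient 3, leaving R4C5 = 1.
The full grid is 1 3 2 5 4 / 3 1 4 2 5 / 2 5 1 4 3 / 4 2 5 3 1 / 5 4 3 1 2.

3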